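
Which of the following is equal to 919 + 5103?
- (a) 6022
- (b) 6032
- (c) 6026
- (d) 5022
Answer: a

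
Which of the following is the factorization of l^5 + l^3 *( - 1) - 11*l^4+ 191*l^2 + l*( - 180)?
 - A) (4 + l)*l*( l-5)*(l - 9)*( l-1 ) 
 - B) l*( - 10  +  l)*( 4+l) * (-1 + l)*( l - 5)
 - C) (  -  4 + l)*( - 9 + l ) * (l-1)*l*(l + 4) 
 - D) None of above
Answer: A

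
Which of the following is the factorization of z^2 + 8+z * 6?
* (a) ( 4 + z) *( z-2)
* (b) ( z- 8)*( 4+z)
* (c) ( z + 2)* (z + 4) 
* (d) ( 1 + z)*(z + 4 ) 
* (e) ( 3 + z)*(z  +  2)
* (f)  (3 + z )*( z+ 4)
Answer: c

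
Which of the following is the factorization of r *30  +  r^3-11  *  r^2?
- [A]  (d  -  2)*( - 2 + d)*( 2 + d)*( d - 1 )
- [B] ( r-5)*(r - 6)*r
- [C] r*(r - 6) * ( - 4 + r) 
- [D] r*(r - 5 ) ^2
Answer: B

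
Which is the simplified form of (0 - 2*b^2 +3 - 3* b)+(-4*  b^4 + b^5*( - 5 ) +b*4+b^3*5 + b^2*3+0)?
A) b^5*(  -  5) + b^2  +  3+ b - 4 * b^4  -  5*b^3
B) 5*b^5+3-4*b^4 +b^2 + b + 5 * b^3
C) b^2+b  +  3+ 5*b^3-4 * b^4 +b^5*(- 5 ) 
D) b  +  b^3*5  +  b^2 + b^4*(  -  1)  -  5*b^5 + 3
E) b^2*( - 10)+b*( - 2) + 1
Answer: C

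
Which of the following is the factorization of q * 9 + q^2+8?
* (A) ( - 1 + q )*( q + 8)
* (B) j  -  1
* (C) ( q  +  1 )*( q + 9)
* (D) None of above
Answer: D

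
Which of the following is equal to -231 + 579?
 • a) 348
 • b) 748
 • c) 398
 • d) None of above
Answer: a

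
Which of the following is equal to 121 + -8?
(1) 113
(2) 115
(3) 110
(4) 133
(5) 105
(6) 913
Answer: 1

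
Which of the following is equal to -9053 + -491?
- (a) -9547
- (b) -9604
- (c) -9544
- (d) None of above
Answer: c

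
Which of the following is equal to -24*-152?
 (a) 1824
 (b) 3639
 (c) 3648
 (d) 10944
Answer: c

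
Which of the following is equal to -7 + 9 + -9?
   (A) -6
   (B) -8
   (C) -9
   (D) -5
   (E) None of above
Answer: E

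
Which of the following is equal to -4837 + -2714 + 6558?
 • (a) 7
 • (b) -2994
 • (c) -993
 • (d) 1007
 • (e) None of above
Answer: c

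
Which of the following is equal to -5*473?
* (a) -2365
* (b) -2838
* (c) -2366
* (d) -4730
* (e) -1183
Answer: a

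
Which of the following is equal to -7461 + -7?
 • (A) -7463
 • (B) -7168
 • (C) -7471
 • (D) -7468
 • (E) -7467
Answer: D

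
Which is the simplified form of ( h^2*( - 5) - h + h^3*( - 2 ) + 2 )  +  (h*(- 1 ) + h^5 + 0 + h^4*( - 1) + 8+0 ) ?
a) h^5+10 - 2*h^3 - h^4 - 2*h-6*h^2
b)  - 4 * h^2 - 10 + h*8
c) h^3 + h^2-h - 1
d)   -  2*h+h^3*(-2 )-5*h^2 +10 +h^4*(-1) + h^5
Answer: d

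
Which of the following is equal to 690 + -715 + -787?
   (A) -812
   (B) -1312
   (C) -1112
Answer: A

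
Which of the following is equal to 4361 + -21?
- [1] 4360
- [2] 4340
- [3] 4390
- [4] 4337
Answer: 2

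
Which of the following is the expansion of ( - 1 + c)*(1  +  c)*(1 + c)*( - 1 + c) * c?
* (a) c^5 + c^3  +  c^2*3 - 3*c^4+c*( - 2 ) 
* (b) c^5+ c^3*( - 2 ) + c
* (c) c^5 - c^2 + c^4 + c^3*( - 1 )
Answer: b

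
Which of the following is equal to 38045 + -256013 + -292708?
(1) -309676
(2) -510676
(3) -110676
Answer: 2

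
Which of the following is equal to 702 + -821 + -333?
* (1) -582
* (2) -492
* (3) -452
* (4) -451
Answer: 3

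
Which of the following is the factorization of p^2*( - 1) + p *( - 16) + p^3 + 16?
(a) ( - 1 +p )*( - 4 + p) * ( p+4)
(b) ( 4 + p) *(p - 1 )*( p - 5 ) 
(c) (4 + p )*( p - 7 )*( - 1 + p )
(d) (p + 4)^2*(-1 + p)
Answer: a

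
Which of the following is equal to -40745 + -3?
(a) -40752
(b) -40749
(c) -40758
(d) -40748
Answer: d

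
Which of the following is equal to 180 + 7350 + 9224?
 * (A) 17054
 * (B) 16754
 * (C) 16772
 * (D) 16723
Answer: B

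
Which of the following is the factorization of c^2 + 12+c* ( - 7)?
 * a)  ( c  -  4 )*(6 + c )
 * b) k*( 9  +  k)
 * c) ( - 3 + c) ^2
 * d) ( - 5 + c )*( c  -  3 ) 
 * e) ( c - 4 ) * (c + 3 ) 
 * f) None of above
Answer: f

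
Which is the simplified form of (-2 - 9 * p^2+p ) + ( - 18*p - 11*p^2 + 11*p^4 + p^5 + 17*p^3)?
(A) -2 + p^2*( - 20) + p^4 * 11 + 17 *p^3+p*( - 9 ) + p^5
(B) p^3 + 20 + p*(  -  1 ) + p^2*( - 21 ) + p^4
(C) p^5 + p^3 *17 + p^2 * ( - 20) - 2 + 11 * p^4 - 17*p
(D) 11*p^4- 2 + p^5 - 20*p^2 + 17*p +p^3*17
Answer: C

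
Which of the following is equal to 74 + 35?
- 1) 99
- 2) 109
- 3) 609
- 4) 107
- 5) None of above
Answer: 2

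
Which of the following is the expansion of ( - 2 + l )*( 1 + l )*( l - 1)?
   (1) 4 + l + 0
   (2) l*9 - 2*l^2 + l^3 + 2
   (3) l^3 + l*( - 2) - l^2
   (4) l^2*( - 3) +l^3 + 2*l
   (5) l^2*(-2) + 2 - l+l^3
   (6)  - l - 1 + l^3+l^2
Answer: 5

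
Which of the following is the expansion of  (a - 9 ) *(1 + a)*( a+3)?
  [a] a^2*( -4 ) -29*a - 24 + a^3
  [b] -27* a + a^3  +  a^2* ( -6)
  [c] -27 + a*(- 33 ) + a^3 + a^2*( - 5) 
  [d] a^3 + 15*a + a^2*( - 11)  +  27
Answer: c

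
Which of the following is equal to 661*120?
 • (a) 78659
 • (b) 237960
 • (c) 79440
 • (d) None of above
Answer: d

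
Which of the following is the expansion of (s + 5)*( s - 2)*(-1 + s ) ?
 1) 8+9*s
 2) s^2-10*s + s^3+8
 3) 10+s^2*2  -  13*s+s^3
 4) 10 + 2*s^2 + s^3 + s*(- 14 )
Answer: 3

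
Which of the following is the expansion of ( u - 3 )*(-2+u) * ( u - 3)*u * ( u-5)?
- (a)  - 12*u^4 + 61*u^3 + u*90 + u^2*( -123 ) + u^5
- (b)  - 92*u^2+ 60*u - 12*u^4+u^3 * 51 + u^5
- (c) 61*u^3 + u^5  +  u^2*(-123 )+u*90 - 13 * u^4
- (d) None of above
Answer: c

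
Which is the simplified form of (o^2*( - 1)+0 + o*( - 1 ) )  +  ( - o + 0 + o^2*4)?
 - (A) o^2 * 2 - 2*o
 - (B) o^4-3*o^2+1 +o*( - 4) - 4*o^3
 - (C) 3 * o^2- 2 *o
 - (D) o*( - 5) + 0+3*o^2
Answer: C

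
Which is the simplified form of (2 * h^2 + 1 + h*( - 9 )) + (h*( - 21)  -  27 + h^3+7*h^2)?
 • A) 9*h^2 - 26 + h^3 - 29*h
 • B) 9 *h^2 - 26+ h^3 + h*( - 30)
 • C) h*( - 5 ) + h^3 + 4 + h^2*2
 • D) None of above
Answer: B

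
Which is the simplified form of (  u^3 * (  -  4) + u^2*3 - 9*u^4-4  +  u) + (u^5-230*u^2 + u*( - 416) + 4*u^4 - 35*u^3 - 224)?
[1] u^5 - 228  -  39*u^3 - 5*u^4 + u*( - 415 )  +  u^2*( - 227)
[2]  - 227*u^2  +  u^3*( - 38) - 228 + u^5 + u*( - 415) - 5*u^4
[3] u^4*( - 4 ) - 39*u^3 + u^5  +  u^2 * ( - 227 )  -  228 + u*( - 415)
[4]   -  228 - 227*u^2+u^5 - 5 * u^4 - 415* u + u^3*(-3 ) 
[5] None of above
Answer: 1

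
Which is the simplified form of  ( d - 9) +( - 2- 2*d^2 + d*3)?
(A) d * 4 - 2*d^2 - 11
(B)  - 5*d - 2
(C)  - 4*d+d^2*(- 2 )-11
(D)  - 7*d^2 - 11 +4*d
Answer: A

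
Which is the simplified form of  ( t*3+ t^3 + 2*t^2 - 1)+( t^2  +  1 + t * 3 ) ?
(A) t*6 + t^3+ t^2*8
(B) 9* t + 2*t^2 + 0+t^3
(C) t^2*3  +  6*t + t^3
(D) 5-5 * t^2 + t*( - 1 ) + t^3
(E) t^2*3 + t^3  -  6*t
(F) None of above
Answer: C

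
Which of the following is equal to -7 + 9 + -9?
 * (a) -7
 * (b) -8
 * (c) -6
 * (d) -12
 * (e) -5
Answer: a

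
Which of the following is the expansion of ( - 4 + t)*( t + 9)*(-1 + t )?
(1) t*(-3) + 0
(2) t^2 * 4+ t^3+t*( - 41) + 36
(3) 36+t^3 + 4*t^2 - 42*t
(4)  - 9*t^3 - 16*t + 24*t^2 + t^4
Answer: 2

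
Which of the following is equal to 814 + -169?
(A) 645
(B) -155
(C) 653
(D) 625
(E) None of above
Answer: A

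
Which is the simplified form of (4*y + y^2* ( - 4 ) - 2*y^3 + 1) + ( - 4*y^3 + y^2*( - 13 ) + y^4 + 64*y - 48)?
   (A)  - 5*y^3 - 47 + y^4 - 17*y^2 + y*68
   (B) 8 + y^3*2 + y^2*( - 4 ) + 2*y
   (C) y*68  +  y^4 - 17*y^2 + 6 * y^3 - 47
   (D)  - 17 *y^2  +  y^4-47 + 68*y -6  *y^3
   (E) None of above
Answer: D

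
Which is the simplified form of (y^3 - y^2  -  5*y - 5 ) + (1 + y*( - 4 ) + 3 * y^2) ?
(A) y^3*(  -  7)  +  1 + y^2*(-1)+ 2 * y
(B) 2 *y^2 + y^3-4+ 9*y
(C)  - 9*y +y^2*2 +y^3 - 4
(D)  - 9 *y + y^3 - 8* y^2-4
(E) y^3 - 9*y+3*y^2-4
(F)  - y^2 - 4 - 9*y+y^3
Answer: C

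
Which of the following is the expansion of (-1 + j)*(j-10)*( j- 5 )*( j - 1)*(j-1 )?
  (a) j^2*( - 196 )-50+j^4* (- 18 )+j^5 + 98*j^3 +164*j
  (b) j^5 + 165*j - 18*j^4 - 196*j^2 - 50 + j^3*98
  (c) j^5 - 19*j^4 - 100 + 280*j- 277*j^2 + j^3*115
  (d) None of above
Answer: b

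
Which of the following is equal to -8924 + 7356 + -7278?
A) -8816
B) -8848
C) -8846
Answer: C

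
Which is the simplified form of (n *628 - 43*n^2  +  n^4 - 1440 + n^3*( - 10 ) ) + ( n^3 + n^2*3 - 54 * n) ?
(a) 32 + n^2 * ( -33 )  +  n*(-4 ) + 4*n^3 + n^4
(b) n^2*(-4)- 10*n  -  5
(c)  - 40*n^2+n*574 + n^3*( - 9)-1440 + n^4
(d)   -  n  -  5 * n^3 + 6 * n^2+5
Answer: c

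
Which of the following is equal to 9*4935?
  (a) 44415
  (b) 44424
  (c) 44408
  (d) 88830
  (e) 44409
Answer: a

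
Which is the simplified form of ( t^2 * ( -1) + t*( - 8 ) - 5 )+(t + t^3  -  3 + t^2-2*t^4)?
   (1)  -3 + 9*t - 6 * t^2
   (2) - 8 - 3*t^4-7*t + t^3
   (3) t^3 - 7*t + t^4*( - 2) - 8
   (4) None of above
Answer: 3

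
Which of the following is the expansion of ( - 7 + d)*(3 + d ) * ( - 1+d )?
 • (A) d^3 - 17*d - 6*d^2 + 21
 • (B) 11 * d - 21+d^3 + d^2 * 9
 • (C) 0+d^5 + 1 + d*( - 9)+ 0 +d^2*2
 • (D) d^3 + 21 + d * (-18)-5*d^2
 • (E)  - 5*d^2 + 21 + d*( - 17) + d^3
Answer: E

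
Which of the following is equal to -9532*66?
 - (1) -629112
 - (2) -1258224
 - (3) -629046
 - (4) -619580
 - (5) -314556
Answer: 1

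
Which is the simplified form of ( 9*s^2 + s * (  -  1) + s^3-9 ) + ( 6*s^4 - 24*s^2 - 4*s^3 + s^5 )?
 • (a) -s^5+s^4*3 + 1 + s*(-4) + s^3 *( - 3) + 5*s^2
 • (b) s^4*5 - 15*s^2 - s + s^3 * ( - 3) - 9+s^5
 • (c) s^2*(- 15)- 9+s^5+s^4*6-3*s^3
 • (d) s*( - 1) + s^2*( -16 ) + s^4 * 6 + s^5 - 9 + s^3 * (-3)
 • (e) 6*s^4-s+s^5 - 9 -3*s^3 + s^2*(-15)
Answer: e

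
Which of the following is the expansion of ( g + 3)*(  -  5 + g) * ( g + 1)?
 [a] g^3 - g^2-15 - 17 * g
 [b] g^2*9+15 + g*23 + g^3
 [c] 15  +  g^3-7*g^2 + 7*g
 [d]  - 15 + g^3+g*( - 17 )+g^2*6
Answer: a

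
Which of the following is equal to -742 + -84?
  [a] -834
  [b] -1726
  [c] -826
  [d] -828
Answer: c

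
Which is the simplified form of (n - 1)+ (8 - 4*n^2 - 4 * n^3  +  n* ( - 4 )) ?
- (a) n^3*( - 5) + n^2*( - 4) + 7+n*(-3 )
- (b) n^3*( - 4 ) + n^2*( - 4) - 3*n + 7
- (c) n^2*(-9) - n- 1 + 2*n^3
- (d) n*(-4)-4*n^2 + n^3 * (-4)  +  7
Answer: b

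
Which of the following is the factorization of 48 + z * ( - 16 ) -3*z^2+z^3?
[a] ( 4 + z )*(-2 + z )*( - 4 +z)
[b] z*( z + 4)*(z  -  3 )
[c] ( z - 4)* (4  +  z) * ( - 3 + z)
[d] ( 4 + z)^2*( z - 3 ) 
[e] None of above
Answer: c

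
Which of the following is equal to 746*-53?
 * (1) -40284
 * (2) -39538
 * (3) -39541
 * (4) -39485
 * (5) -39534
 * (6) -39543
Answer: 2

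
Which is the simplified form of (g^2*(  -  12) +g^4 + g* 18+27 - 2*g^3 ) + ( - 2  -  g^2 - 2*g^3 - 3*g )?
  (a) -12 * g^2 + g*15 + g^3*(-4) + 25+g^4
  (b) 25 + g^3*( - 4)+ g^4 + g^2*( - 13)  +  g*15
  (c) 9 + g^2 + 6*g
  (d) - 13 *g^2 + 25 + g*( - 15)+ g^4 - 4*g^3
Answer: b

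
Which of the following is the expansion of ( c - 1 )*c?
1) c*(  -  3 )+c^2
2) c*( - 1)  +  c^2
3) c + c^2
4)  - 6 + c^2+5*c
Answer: 2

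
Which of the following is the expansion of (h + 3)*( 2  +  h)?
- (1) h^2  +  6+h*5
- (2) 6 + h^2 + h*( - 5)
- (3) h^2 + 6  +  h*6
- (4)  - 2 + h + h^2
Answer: 1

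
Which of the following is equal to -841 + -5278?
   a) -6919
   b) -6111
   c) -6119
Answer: c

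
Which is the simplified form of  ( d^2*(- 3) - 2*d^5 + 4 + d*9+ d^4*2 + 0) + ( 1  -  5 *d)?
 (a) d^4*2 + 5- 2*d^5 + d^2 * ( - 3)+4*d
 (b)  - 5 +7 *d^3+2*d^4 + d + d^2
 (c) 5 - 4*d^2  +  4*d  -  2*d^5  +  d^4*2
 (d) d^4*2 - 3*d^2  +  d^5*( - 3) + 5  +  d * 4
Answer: a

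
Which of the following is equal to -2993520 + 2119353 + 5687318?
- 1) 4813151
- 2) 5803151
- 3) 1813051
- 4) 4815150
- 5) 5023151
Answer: 1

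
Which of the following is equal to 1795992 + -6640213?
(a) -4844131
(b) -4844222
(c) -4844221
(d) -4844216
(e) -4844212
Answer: c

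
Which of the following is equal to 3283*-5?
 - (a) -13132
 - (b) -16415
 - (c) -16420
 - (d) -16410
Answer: b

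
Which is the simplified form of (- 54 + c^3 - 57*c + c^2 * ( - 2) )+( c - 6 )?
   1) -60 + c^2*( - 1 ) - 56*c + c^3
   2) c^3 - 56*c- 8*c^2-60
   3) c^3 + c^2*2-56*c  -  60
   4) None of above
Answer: 4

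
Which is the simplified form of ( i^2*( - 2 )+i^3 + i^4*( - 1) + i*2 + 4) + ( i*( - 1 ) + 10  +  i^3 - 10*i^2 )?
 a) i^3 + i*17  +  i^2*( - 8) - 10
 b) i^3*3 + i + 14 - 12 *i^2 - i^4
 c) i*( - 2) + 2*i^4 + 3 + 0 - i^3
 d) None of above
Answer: d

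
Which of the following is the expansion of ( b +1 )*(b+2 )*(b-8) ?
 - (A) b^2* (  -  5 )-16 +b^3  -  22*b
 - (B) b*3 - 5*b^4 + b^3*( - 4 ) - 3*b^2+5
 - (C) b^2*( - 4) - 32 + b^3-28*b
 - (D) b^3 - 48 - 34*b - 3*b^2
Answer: A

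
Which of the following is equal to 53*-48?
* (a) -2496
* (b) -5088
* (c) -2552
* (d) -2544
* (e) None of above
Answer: d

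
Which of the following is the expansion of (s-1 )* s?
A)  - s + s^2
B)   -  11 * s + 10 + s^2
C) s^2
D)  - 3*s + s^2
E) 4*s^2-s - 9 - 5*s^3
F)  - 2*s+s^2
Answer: A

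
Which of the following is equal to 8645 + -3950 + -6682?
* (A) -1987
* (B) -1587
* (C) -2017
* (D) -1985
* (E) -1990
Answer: A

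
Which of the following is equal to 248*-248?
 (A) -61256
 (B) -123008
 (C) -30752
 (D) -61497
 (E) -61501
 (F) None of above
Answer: F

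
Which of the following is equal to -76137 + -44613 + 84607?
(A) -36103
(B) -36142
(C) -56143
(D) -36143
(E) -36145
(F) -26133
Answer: D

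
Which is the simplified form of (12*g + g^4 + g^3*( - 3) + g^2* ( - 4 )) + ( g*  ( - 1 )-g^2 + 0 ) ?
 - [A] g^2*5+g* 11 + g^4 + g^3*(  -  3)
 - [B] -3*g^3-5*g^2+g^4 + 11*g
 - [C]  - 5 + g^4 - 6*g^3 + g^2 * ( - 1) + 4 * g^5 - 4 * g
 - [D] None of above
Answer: B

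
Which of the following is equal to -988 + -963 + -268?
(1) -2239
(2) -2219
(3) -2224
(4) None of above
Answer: 2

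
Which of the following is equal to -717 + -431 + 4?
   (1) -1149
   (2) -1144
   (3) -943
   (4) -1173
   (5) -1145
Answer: 2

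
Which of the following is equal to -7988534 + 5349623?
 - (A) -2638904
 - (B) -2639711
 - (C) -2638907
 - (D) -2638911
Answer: D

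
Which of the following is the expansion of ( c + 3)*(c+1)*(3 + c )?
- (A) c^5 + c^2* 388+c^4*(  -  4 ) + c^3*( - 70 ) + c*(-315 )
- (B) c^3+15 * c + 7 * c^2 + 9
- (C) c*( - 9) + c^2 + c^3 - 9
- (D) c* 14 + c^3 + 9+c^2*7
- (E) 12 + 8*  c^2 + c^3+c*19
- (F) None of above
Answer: B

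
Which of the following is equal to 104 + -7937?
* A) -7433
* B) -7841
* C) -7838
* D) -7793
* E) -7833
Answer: E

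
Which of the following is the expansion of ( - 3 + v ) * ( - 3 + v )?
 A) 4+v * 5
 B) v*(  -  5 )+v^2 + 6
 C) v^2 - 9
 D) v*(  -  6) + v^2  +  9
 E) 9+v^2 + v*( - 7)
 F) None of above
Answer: D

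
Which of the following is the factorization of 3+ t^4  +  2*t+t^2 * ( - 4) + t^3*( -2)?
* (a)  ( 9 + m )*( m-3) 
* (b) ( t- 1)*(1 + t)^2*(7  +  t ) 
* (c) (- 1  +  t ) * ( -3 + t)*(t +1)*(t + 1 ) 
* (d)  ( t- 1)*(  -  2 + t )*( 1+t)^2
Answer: c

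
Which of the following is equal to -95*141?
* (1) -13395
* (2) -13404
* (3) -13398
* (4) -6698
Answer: 1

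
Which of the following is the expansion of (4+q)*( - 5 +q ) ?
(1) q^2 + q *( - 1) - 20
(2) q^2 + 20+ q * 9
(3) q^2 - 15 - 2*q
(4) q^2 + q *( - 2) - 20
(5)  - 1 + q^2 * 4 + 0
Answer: 1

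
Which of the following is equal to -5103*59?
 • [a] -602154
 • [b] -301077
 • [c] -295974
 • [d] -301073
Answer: b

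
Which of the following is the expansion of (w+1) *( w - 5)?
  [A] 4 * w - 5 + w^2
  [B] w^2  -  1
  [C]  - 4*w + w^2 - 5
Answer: C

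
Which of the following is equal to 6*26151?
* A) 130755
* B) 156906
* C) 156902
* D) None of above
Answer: B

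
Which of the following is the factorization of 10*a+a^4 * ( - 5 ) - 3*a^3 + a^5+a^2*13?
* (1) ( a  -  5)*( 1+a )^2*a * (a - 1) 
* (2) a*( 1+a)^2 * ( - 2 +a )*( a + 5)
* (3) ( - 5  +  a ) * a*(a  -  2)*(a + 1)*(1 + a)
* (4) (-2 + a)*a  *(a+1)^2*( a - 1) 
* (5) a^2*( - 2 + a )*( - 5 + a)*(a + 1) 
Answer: 3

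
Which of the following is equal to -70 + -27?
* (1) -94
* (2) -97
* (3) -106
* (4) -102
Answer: 2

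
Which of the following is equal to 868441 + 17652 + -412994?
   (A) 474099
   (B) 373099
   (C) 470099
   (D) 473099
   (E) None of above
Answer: D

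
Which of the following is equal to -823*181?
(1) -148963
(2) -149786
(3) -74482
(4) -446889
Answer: 1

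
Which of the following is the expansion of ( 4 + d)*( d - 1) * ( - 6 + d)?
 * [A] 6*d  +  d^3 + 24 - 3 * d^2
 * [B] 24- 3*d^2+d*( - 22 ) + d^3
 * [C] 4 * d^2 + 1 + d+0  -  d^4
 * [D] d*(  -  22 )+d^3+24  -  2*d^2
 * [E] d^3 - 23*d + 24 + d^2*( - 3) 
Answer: B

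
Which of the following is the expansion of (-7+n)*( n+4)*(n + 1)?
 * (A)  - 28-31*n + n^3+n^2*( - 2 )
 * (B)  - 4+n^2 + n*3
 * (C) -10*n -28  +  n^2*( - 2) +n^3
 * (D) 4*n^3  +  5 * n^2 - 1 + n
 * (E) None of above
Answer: A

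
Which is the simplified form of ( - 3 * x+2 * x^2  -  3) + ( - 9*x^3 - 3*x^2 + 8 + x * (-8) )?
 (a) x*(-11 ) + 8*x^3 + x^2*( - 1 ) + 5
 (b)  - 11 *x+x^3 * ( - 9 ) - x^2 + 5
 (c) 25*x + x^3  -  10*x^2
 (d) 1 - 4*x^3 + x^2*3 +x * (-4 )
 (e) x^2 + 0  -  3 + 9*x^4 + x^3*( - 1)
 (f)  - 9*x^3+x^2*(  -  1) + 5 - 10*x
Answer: b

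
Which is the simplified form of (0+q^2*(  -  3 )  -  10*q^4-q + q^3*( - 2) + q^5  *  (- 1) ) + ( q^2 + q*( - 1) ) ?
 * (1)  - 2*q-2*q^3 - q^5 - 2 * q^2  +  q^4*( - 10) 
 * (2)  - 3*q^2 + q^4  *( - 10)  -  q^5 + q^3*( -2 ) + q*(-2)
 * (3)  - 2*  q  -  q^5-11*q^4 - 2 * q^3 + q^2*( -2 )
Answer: 1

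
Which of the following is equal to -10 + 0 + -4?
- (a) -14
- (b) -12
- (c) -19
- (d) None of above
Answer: a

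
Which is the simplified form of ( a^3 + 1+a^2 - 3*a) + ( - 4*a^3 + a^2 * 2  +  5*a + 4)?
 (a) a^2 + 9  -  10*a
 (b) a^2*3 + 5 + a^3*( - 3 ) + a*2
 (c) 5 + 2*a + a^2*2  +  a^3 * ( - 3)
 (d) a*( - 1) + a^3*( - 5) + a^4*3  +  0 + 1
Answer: b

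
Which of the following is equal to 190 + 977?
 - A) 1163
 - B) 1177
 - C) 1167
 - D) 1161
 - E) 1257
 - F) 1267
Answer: C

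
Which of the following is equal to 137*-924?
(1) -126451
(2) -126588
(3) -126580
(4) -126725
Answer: 2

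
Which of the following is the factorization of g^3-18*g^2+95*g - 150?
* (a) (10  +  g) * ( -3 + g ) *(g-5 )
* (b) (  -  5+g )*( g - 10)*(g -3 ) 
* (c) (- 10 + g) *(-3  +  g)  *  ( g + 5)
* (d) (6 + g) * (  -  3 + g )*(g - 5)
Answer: b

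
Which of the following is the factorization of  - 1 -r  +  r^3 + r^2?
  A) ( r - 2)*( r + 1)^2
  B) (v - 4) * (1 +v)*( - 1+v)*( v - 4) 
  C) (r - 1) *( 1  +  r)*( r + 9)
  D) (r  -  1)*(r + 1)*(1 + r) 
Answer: D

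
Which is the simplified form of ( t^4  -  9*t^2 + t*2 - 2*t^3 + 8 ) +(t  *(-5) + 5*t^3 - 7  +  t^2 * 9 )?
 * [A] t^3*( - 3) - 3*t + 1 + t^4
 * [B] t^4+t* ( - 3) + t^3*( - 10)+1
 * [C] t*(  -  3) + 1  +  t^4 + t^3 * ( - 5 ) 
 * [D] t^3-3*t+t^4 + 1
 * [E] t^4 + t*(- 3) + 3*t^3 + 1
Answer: E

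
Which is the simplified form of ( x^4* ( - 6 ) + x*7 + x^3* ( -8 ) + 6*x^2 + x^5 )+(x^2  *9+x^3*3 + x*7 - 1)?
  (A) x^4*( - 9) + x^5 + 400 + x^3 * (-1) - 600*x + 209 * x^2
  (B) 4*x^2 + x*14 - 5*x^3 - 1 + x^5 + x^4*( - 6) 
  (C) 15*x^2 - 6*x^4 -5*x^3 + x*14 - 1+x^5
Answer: C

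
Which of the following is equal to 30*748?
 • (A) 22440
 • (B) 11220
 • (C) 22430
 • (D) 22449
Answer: A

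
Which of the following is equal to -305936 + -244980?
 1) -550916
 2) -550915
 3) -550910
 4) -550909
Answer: 1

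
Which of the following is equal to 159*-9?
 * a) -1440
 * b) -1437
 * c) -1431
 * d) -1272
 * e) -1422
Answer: c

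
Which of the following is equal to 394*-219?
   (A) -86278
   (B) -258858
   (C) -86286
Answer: C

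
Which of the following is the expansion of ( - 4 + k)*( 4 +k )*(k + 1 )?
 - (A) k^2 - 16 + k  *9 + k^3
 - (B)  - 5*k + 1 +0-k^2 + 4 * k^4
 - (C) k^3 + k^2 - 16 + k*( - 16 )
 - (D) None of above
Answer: C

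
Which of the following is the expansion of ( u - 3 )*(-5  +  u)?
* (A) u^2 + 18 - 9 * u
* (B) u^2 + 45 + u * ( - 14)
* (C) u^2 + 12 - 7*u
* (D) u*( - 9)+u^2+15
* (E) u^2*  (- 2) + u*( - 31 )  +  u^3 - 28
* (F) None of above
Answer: F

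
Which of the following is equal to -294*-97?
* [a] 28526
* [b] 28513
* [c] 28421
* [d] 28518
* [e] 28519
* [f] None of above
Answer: d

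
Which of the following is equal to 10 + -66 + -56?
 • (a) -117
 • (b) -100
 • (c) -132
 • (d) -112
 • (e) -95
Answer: d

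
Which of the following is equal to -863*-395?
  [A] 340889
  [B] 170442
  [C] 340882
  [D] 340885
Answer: D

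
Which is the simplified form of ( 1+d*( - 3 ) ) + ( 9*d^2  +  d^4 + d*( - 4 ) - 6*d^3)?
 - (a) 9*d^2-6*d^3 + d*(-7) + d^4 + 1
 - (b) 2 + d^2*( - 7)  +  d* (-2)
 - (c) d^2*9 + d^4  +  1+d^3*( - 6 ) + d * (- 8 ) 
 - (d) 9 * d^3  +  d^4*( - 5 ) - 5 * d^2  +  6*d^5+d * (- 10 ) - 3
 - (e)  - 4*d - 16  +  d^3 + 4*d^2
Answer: a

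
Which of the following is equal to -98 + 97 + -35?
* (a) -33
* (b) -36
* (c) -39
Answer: b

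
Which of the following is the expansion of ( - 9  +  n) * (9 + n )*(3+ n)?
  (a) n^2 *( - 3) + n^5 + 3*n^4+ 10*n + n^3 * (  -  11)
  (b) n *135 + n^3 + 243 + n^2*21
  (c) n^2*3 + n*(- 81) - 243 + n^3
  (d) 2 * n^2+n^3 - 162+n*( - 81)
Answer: c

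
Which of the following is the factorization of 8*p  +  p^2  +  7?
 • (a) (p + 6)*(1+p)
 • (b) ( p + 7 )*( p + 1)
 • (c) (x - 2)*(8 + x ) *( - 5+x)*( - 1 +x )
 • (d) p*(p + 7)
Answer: b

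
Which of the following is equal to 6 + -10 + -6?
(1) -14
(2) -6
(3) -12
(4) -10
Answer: 4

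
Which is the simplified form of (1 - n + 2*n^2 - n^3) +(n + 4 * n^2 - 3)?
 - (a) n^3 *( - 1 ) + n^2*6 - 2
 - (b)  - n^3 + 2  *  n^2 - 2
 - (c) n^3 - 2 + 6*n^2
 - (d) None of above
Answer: a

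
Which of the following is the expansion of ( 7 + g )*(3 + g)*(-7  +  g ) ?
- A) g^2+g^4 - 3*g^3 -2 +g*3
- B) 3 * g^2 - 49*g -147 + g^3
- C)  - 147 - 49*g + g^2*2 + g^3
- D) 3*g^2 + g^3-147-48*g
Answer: B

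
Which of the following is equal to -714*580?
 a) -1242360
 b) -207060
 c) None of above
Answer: c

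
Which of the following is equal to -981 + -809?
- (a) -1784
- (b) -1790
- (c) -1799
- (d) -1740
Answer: b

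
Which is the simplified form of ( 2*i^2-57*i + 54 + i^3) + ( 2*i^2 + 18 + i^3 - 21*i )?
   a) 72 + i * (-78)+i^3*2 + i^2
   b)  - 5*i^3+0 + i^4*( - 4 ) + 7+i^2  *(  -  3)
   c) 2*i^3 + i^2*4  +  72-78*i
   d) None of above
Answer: c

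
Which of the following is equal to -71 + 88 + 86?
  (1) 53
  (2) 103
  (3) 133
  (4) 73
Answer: 2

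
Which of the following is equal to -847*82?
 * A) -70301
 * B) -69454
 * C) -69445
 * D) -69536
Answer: B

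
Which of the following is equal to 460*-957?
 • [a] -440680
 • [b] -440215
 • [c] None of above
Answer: c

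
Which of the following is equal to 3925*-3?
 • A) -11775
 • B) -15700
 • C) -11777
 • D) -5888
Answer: A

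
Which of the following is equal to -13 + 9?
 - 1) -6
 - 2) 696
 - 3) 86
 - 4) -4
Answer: 4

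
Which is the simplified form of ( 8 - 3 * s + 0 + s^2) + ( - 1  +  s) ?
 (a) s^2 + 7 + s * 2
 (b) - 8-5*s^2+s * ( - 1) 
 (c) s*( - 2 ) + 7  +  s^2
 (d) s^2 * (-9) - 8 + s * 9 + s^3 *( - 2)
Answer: c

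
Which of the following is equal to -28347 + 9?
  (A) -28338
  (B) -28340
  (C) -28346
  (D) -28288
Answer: A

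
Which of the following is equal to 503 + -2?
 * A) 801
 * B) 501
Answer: B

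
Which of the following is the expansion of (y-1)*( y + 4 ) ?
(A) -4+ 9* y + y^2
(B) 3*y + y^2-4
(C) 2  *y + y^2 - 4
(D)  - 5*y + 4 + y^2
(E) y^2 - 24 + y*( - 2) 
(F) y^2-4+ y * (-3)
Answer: B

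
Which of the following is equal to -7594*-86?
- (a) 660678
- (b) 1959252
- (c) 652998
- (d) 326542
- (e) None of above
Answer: e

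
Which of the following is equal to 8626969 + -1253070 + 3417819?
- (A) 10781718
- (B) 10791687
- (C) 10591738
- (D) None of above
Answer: D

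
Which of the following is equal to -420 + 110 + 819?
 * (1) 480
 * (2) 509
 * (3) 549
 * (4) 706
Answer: 2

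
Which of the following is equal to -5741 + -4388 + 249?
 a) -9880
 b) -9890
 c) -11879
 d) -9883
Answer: a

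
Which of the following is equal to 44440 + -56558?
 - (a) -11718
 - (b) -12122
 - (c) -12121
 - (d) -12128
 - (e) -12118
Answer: e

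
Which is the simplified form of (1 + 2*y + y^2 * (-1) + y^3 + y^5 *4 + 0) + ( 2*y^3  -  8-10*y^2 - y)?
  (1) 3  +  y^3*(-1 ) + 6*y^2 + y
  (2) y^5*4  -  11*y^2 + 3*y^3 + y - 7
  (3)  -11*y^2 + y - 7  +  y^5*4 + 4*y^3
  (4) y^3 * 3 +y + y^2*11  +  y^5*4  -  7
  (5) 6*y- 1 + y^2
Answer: 2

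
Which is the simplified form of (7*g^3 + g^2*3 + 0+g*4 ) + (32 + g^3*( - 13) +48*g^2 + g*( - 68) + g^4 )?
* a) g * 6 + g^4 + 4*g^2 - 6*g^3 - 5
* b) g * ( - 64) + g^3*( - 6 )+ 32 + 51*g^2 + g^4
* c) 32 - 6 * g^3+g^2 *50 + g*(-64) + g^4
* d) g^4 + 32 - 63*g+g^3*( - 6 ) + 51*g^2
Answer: b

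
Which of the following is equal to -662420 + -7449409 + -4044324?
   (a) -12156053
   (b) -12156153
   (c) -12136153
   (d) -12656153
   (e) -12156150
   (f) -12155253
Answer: b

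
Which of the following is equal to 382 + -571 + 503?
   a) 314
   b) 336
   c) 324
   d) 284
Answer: a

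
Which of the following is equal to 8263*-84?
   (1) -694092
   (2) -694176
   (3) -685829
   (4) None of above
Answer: 1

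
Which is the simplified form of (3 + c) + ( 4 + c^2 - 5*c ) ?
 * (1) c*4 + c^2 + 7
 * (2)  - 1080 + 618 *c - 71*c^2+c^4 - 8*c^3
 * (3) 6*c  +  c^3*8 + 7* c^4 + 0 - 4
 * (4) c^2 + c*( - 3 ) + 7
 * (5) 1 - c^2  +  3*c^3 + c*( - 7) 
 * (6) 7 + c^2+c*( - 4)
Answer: 6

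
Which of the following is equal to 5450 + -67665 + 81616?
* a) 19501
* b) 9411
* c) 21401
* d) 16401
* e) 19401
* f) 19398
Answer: e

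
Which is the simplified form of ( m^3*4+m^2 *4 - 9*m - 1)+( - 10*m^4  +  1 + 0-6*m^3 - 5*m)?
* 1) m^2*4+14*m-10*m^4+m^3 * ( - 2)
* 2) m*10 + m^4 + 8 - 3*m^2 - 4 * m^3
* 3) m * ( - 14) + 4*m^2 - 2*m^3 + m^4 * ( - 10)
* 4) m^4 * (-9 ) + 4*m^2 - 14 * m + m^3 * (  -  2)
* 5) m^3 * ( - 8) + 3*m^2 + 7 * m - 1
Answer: 3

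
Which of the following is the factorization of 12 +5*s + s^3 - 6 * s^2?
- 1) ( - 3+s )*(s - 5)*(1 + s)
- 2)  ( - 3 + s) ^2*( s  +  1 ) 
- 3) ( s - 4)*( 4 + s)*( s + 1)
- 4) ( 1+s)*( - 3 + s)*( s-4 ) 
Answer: 4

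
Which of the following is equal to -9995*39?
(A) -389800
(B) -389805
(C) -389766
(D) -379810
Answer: B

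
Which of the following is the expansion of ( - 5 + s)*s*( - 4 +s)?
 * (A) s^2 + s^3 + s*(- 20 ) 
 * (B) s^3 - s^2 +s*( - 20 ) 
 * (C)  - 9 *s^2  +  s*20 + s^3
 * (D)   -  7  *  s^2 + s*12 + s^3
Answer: C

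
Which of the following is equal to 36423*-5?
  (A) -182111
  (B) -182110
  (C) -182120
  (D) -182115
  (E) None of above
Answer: D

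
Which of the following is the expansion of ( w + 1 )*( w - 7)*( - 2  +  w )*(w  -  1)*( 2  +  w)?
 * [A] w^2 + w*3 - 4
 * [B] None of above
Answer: B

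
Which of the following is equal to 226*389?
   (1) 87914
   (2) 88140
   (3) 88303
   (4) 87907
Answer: 1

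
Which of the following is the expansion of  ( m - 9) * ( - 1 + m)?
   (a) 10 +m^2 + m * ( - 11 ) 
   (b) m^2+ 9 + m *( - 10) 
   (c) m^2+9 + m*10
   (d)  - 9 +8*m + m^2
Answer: b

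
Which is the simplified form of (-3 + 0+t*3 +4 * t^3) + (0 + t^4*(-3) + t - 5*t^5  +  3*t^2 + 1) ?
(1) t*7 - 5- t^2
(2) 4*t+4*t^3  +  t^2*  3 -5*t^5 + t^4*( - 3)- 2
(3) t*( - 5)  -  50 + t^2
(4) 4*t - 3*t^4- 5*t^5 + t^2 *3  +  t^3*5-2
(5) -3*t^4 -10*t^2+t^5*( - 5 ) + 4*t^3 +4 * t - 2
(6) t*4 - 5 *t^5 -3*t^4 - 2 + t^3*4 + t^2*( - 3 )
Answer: 2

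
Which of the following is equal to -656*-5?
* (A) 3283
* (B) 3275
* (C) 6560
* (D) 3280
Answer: D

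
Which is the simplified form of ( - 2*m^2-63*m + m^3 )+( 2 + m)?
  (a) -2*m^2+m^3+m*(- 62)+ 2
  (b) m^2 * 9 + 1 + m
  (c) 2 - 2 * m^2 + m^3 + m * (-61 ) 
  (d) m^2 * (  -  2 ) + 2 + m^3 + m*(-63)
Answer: a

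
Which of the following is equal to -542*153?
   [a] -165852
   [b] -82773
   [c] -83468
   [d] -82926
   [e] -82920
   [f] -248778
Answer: d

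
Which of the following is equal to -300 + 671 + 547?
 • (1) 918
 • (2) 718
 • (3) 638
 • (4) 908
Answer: 1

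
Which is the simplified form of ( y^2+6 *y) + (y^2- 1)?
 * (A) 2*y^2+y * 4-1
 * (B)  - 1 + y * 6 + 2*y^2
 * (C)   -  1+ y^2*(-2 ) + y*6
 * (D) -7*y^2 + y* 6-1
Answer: B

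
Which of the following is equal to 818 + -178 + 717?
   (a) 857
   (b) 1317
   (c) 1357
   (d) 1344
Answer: c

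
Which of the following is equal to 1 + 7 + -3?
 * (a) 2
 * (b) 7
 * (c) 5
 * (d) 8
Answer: c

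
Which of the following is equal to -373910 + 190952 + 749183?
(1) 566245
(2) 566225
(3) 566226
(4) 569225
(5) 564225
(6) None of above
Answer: 2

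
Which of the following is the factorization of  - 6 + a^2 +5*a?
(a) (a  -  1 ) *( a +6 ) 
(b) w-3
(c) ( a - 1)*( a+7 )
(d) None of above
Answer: a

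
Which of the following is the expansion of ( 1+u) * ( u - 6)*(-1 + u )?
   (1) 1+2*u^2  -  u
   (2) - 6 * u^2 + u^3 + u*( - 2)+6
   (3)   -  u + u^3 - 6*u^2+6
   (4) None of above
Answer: 3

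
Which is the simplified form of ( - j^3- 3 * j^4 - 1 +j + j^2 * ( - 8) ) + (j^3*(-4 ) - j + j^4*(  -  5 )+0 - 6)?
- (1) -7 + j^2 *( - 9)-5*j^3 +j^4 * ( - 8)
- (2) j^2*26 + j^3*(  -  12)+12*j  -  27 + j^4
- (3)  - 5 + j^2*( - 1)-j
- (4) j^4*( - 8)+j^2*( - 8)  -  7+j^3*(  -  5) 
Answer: 4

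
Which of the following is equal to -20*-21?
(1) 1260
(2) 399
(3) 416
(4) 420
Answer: 4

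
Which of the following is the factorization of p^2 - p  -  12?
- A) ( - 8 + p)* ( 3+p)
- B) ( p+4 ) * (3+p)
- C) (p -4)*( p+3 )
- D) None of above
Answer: C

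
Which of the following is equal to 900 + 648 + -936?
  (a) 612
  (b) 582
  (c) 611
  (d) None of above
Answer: a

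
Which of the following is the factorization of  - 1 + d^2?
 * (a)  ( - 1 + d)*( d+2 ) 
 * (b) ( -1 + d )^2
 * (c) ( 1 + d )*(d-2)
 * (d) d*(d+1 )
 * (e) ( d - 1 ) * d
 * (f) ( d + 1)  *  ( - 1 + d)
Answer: f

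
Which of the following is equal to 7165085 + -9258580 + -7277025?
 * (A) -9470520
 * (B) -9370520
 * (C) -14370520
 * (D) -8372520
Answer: B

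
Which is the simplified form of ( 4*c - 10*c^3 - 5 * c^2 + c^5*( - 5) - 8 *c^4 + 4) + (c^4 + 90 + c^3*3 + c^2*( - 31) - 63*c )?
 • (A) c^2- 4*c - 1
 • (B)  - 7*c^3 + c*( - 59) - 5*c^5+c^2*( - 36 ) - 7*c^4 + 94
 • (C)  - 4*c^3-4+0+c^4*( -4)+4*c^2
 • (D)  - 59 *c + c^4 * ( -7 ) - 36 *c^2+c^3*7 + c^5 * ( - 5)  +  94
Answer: B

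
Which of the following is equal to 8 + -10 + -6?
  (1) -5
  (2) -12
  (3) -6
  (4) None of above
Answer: 4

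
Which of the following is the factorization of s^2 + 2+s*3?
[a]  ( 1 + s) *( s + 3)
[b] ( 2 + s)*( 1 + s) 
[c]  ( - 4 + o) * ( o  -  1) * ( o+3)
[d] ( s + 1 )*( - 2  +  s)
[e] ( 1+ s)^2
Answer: b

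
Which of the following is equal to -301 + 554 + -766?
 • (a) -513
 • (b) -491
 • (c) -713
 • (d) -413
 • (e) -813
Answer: a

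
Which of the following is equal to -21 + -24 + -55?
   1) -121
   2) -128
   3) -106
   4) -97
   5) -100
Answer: 5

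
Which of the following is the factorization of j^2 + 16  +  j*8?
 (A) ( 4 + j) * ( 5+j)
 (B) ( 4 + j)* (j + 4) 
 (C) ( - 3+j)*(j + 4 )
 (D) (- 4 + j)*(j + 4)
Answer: B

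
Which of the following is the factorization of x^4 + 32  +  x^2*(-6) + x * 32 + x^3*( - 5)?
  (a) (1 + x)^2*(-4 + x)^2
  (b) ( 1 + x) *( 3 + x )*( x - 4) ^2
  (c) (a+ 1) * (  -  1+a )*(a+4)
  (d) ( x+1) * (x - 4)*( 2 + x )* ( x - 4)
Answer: d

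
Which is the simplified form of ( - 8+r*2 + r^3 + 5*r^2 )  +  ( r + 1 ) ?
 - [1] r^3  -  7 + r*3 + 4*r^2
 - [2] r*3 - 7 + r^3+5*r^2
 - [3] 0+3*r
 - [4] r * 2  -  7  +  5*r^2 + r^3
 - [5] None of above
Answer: 2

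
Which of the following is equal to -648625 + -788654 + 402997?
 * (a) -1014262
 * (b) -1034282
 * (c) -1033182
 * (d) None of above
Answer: b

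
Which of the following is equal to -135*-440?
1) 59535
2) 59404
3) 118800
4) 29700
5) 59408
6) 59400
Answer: 6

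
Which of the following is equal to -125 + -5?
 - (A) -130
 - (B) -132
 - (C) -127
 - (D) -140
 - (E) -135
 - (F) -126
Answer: A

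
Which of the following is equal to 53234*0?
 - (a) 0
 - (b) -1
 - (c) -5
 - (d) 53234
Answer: a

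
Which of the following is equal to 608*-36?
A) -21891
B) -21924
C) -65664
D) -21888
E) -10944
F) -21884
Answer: D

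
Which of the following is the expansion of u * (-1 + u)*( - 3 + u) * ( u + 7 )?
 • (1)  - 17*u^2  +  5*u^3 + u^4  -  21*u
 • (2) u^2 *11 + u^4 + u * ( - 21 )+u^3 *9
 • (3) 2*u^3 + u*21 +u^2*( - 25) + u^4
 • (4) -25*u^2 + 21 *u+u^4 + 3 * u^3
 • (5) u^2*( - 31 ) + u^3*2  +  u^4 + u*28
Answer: 4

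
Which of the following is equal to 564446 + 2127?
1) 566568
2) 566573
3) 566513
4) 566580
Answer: 2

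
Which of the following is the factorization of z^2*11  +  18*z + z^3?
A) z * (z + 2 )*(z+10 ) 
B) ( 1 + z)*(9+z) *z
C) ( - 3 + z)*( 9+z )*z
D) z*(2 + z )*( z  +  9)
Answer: D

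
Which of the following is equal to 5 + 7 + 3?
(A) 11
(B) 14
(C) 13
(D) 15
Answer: D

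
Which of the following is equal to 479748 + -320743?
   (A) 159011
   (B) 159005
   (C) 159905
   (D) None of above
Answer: B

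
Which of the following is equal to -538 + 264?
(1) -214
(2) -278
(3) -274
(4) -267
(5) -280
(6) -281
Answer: 3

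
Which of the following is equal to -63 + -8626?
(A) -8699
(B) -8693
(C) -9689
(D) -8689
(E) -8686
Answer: D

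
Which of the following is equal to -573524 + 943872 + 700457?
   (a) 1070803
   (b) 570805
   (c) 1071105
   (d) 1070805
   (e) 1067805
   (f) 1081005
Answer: d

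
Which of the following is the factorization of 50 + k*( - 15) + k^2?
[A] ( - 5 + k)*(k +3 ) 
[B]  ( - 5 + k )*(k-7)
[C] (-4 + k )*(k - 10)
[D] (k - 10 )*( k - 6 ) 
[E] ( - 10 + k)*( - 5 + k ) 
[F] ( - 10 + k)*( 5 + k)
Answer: E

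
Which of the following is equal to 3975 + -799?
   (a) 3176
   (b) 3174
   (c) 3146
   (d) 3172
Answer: a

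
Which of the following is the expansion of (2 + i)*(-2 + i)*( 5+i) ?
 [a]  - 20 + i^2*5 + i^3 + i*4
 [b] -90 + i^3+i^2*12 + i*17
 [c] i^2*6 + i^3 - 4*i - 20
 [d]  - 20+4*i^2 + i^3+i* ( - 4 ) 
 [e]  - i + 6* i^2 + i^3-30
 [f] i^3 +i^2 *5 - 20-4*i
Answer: f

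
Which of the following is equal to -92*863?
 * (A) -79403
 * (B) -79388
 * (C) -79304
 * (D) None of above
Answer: D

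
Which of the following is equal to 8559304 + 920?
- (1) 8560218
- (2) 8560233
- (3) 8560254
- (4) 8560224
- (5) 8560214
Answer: 4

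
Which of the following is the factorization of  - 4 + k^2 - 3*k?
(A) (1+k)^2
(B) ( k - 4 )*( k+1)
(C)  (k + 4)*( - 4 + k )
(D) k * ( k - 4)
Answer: B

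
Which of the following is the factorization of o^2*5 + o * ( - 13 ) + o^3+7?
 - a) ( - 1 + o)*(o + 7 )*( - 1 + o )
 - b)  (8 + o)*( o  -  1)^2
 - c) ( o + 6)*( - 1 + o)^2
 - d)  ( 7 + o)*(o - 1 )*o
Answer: a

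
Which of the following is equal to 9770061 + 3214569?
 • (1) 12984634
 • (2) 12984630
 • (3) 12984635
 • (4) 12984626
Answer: 2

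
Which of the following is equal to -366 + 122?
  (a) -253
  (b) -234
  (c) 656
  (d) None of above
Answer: d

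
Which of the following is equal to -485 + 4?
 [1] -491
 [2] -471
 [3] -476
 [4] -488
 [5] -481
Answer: 5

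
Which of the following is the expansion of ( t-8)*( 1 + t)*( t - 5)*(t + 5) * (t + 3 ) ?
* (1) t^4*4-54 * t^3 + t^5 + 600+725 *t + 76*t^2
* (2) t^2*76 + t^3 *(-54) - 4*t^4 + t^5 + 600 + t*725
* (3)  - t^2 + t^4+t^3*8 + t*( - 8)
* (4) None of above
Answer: 2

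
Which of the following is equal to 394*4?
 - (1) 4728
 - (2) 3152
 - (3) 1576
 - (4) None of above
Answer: 3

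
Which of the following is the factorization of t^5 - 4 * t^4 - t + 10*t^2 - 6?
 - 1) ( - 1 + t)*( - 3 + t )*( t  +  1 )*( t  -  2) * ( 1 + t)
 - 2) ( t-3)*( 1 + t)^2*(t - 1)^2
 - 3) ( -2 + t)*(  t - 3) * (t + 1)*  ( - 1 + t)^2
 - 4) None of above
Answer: 1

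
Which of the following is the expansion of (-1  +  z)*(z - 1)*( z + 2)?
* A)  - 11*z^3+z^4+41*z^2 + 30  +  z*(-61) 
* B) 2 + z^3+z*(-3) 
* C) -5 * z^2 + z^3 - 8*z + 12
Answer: B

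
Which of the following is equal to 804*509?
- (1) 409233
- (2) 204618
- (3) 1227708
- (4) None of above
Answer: 4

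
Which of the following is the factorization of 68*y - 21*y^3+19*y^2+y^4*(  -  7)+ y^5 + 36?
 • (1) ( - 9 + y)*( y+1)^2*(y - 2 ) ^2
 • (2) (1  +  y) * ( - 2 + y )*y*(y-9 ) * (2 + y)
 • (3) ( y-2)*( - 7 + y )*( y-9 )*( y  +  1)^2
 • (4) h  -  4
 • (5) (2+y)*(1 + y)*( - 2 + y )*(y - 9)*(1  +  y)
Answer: 5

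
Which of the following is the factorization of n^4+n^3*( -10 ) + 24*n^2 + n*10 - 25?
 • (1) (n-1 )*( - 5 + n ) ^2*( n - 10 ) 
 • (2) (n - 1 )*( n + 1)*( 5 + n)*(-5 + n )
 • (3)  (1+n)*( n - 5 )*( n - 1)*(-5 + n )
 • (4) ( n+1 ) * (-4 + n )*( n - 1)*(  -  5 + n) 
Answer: 3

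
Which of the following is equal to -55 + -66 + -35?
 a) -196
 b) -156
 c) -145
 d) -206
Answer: b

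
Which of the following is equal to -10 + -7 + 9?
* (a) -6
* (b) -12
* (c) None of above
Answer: c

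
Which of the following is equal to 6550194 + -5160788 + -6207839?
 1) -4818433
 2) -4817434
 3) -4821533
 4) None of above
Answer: 1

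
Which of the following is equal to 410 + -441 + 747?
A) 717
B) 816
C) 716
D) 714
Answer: C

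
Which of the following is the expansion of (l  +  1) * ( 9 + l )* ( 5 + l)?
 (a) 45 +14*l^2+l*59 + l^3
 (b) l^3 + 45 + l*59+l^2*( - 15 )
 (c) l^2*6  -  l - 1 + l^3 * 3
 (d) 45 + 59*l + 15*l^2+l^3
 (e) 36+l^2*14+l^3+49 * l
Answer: d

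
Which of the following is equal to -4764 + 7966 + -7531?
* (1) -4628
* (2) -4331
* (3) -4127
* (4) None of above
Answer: 4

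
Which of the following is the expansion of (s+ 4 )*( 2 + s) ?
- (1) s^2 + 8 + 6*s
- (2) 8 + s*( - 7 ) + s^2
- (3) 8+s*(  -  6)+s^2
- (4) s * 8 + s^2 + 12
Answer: 1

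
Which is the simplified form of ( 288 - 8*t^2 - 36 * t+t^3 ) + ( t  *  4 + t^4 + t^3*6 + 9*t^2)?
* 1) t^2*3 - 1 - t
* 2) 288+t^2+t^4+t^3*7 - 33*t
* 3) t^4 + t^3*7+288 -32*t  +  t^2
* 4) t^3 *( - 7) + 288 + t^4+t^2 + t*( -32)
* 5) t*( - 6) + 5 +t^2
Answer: 3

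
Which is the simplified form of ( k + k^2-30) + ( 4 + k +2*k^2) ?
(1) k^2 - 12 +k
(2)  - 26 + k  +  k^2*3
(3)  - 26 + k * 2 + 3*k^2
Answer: 3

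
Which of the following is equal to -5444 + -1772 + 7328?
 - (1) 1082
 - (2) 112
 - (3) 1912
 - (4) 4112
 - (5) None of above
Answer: 2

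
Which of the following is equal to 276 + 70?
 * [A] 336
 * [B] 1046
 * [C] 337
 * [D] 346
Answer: D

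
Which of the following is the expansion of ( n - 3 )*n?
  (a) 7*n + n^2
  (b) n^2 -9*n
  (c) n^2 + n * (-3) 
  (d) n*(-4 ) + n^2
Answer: c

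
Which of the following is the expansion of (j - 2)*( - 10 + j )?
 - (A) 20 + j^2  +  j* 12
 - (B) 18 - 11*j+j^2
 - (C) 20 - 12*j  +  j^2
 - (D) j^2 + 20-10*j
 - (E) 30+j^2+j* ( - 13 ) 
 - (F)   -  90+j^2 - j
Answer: C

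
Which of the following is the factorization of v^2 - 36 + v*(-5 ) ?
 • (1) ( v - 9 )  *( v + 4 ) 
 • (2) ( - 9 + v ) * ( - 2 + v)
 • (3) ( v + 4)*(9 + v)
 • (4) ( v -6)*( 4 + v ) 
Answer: 1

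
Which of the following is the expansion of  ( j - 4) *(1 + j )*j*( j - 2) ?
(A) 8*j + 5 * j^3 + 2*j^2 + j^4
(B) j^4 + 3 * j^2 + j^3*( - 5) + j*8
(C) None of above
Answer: C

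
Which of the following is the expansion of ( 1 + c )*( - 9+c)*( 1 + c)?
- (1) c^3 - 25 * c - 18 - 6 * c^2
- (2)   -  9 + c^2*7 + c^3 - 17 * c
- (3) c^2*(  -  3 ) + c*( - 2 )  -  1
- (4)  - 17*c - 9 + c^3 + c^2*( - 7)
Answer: 4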